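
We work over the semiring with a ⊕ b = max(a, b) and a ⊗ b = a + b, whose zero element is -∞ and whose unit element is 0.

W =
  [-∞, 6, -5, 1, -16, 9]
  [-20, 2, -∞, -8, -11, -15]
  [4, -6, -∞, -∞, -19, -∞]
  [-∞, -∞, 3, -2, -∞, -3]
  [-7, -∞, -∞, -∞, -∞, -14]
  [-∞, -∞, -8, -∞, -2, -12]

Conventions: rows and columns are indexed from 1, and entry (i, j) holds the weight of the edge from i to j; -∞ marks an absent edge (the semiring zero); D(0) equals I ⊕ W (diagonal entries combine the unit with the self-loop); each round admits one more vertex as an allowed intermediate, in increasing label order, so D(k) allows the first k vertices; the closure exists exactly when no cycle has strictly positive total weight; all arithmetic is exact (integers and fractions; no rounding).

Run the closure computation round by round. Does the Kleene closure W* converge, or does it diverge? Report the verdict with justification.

Detection: at round 0, diagonal entry (2, 2) turns strictly positive.
Key observation: the cycle 2->2 has total weight 2, which is strictly positive.
Answer: DIVERGES — positive cycle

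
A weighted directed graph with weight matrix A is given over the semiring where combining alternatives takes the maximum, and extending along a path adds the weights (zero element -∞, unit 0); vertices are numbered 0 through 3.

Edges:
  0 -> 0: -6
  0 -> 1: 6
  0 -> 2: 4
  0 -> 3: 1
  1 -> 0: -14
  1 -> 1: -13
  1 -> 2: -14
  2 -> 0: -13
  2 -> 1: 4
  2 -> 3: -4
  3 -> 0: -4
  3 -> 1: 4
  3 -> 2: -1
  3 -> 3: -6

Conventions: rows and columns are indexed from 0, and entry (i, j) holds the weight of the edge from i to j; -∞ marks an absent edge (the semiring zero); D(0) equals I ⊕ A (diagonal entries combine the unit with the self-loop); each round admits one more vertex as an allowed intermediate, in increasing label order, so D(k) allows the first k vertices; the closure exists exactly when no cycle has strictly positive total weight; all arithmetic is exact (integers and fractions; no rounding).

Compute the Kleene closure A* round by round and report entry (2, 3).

D(0):
  [0, 6, 4, 1]
  [-14, 0, -14, -∞]
  [-13, 4, 0, -4]
  [-4, 4, -1, 0]
D(1):
  [0, 6, 4, 1]
  [-14, 0, -10, -13]
  [-13, 4, 0, -4]
  [-4, 4, 0, 0]
D(2):
  [0, 6, 4, 1]
  [-14, 0, -10, -13]
  [-10, 4, 0, -4]
  [-4, 4, 0, 0]
D(3):
  [0, 8, 4, 1]
  [-14, 0, -10, -13]
  [-10, 4, 0, -4]
  [-4, 4, 0, 0]
D(4):
  [0, 8, 4, 1]
  [-14, 0, -10, -13]
  [-8, 4, 0, -4]
  [-4, 4, 0, 0]
Answer: A*[2][3] = -4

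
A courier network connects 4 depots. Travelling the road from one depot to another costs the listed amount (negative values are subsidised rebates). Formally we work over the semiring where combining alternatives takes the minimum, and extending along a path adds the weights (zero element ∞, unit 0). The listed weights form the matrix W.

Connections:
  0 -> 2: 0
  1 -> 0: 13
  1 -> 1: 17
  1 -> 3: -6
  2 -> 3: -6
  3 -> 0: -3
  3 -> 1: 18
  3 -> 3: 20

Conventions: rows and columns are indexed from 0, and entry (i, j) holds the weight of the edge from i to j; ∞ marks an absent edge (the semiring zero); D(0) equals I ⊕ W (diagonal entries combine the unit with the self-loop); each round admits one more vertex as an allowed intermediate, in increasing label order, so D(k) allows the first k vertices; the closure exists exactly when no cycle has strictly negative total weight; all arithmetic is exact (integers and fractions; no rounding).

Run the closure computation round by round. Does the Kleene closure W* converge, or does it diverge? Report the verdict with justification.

D(0):
  [0, ∞, 0, ∞]
  [13, 0, ∞, -6]
  [∞, ∞, 0, -6]
  [-3, 18, ∞, 0]
D(1):
  [0, ∞, 0, ∞]
  [13, 0, 13, -6]
  [∞, ∞, 0, -6]
  [-3, 18, -3, 0]
D(2):
  [0, ∞, 0, ∞]
  [13, 0, 13, -6]
  [∞, ∞, 0, -6]
  [-3, 18, -3, 0]
Detection: at round 3, diagonal entry (3, 3) turns strictly negative.
Key observation: the cycle 3->0->2->3 has total weight (-3) + 0 + (-6), which is strictly negative.
Answer: DIVERGES — negative cycle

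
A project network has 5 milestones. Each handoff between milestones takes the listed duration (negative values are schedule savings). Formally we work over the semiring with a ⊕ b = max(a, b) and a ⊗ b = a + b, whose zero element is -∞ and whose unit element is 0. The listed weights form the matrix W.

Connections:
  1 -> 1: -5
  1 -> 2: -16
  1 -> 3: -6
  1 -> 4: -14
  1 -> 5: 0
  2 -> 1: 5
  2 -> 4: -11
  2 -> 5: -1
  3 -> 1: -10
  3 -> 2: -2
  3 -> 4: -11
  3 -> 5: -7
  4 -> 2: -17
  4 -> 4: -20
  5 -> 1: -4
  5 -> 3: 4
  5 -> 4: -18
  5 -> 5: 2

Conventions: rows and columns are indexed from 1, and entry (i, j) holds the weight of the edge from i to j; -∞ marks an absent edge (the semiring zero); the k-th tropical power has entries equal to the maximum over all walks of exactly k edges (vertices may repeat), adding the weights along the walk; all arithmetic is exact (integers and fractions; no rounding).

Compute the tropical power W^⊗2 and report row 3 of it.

W^⊗2:
  [-4, -8, 4, -17, 2]
  [0, -11, 3, -9, 5]
  [3, -26, -3, -13, -3]
  [-12, -37, -∞, -28, -18]
  [-2, 2, 6, -7, 4]
Answer: row 3 of W^⊗2 = [3, -26, -3, -13, -3]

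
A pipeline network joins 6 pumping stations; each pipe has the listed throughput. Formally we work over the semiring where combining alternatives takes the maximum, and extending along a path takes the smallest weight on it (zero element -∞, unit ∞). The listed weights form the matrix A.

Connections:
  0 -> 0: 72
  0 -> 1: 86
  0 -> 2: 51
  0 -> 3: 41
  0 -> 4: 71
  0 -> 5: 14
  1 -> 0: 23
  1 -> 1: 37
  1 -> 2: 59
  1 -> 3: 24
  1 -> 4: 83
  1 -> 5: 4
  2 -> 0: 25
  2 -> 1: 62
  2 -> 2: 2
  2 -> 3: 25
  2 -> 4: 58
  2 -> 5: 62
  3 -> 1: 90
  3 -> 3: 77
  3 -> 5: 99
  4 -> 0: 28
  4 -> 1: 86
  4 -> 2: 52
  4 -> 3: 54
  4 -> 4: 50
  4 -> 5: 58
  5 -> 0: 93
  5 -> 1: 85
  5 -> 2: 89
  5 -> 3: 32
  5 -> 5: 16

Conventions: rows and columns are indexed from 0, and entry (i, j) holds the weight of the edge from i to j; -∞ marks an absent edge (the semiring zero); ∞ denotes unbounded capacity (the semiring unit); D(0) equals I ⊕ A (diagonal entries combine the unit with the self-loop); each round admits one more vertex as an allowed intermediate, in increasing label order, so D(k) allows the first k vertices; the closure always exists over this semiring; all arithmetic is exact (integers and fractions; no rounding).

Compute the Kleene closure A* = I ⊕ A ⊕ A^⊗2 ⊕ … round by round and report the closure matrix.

D(0):
  [∞, 86, 51, 41, 71, 14]
  [23, ∞, 59, 24, 83, 4]
  [25, 62, ∞, 25, 58, 62]
  [-∞, 90, -∞, ∞, -∞, 99]
  [28, 86, 52, 54, ∞, 58]
  [93, 85, 89, 32, -∞, ∞]
D(1):
  [∞, 86, 51, 41, 71, 14]
  [23, ∞, 59, 24, 83, 14]
  [25, 62, ∞, 25, 58, 62]
  [-∞, 90, -∞, ∞, -∞, 99]
  [28, 86, 52, 54, ∞, 58]
  [93, 86, 89, 41, 71, ∞]
D(2):
  [∞, 86, 59, 41, 83, 14]
  [23, ∞, 59, 24, 83, 14]
  [25, 62, ∞, 25, 62, 62]
  [23, 90, 59, ∞, 83, 99]
  [28, 86, 59, 54, ∞, 58]
  [93, 86, 89, 41, 83, ∞]
D(3):
  [∞, 86, 59, 41, 83, 59]
  [25, ∞, 59, 25, 83, 59]
  [25, 62, ∞, 25, 62, 62]
  [25, 90, 59, ∞, 83, 99]
  [28, 86, 59, 54, ∞, 59]
  [93, 86, 89, 41, 83, ∞]
D(4):
  [∞, 86, 59, 41, 83, 59]
  [25, ∞, 59, 25, 83, 59]
  [25, 62, ∞, 25, 62, 62]
  [25, 90, 59, ∞, 83, 99]
  [28, 86, 59, 54, ∞, 59]
  [93, 86, 89, 41, 83, ∞]
D(5):
  [∞, 86, 59, 54, 83, 59]
  [28, ∞, 59, 54, 83, 59]
  [28, 62, ∞, 54, 62, 62]
  [28, 90, 59, ∞, 83, 99]
  [28, 86, 59, 54, ∞, 59]
  [93, 86, 89, 54, 83, ∞]
D(6):
  [∞, 86, 59, 54, 83, 59]
  [59, ∞, 59, 54, 83, 59]
  [62, 62, ∞, 54, 62, 62]
  [93, 90, 89, ∞, 83, 99]
  [59, 86, 59, 54, ∞, 59]
  [93, 86, 89, 54, 83, ∞]
Answer: A* = [[∞, 86, 59, 54, 83, 59], [59, ∞, 59, 54, 83, 59], [62, 62, ∞, 54, 62, 62], [93, 90, 89, ∞, 83, 99], [59, 86, 59, 54, ∞, 59], [93, 86, 89, 54, 83, ∞]]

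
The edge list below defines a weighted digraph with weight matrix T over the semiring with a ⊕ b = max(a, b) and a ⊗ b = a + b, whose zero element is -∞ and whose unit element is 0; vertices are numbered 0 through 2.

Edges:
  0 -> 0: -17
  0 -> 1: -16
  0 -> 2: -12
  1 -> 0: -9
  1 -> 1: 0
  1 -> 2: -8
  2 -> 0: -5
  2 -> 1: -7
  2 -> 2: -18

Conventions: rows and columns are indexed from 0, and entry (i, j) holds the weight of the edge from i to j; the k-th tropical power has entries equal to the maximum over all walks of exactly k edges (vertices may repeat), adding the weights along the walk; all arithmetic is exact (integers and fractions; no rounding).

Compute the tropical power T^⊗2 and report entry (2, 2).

T^⊗2:
  [-17, -16, -24]
  [-9, 0, -8]
  [-16, -7, -15]
Key observation: the optimum is the walk 2->1->2, with weight (-7) + (-8) = -15.
Optimal value attained by: walk 2->1->2.
Answer: (T^⊗2)[2][2] = -15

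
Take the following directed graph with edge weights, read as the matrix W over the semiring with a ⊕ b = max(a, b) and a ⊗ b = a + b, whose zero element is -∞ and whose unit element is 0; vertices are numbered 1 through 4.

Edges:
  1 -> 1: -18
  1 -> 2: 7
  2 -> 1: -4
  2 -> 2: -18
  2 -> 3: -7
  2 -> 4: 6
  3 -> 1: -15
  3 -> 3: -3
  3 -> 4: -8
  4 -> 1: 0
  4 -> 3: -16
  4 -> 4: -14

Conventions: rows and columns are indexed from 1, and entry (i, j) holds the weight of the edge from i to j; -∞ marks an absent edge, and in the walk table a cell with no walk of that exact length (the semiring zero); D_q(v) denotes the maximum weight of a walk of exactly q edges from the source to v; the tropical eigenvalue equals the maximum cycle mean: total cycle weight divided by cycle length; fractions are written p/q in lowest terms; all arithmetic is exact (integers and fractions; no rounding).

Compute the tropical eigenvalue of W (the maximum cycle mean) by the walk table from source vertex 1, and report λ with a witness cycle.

q=0: [0, -∞, -∞, -∞]
q=1: [-18, 7, -∞, -∞]
q=2: [3, -11, 0, 13]
q=3: [13, 10, -3, -1]
q=4: [6, 20, 3, 16]
Optimal cycle mean attained by: cycle 1->2->4->1, total 7 + 6 + 0, length 3.
Answer: λ = 13/3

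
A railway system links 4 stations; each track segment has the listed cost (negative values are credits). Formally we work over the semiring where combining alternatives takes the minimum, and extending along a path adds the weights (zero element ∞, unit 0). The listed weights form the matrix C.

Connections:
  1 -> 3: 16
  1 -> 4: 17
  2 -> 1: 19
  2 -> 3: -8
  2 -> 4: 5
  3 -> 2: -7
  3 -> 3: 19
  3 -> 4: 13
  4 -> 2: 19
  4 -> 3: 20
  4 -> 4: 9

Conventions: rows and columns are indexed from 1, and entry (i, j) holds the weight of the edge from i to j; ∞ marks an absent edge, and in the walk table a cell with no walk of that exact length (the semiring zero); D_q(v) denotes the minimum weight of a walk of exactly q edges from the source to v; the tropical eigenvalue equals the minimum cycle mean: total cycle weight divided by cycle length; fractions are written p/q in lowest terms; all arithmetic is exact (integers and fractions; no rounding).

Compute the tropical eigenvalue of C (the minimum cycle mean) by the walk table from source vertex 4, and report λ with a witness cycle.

q=0: [∞, ∞, ∞, 0]
q=1: [∞, 19, 20, 9]
q=2: [38, 13, 11, 18]
q=3: [32, 4, 5, 18]
q=4: [23, -2, -4, 9]
Optimal cycle mean attained by: cycle 2->3->2, total (-8) + (-7), length 2.
Answer: λ = -15/2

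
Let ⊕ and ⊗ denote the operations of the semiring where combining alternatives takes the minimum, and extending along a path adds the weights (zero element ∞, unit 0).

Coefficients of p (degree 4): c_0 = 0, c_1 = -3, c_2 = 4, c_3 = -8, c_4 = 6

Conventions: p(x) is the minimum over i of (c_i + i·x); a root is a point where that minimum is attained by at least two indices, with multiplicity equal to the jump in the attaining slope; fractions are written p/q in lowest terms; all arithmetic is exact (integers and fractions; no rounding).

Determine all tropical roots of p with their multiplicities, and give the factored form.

hull edge (i=0, c=0) to (i=1, c=-3): slope -3, span 1
hull edge (i=1, c=-3) to (i=3, c=-8): slope -5/2, span 2
hull edge (i=3, c=-8) to (i=4, c=6): slope 14, span 1
Factored form: p(x) = 6 ⊗ (x ⊕ (-14)) ⊗ (x ⊕ 5/2) ⊗ (x ⊕ 5/2) ⊗ (x ⊕ 3)
Answer: roots = -14 (mult 1), 5/2 (mult 2), 3 (mult 1)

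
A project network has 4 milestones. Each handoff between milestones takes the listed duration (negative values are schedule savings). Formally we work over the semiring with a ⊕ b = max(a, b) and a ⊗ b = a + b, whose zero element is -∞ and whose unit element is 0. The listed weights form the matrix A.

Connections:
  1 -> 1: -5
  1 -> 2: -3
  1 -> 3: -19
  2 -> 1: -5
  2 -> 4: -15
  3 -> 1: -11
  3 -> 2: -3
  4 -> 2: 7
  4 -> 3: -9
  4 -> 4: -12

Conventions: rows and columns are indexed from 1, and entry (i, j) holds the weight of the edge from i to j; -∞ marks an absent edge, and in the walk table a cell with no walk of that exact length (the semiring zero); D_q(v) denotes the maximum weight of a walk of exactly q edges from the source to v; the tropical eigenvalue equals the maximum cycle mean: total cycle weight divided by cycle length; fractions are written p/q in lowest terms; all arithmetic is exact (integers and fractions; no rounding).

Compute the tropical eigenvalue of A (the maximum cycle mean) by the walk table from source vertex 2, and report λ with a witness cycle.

q=0: [-∞, 0, -∞, -∞]
q=1: [-5, -∞, -∞, -15]
q=2: [-10, -8, -24, -27]
q=3: [-13, -13, -29, -23]
q=4: [-18, -16, -32, -28]
Optimal cycle mean attained by: cycle 1->2->1, total (-3) + (-5), length 2.
Answer: λ = -4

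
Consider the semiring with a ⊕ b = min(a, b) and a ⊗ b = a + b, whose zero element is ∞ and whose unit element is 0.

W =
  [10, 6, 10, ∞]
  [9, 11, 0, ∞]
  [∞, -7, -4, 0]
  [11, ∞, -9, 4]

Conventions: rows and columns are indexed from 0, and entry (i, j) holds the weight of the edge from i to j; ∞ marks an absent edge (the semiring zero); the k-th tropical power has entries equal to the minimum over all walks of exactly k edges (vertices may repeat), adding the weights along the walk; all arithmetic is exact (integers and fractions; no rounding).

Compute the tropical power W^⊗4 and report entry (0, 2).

W^⊗2:
  [15, 3, 6, 10]
  [19, -7, -4, 0]
  [2, -11, -9, -4]
  [15, -16, -13, -9]
W^⊗3:
  [12, -1, 1, 6]
  [2, -11, -9, -4]
  [-2, -16, -13, -9]
  [-7, -20, -18, -13]
W^⊗4:
  [8, -6, -3, 1]
  [-2, -16, -13, -9]
  [-7, -20, -18, -13]
  [-11, -25, -22, -18]
Key observation: the optimum is the walk 0->1->2->3->2, with weight 6 + 0 + 0 + (-9) = -3.
Optimal value attained by: walk 0->1->2->3->2.
Answer: (W^⊗4)[0][2] = -3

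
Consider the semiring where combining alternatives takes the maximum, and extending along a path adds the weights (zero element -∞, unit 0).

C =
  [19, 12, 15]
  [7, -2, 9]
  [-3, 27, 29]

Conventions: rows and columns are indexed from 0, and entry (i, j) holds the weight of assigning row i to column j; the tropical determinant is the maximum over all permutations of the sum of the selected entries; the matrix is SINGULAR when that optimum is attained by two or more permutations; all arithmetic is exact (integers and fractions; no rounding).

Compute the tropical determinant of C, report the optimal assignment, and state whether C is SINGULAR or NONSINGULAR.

σ = (0, 1, 2): 19 + (-2) + 29 = 46
σ = (0, 2, 1): 19 + 9 + 27 = 55
σ = (1, 0, 2): 12 + 7 + 29 = 48
σ = (1, 2, 0): 12 + 9 + (-3) = 18
σ = (2, 0, 1): 15 + 7 + 27 = 49
σ = (2, 1, 0): 15 + (-2) + (-3) = 10
Optimal value attained by: σ = (0, 2, 1).
Answer: det⊕(C) = 55; verdict: NONSINGULAR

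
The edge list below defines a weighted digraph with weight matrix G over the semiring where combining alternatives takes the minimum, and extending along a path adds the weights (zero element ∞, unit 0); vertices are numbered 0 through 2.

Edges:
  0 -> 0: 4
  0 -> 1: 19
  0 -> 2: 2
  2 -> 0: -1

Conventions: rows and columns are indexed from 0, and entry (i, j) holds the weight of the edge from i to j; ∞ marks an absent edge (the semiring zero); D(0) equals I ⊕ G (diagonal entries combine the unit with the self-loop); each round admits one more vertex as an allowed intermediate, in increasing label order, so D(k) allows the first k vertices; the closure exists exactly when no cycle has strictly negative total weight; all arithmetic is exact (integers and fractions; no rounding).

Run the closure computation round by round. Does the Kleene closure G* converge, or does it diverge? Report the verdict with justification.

D(0):
  [0, 19, 2]
  [∞, 0, ∞]
  [-1, ∞, 0]
D(1):
  [0, 19, 2]
  [∞, 0, ∞]
  [-1, 18, 0]
D(2):
  [0, 19, 2]
  [∞, 0, ∞]
  [-1, 18, 0]
D(3):
  [0, 19, 2]
  [∞, 0, ∞]
  [-1, 18, 0]
Key observation: every diagonal entry stays at the unit through all rounds, so no improving cycle exists.
Answer: CONVERGES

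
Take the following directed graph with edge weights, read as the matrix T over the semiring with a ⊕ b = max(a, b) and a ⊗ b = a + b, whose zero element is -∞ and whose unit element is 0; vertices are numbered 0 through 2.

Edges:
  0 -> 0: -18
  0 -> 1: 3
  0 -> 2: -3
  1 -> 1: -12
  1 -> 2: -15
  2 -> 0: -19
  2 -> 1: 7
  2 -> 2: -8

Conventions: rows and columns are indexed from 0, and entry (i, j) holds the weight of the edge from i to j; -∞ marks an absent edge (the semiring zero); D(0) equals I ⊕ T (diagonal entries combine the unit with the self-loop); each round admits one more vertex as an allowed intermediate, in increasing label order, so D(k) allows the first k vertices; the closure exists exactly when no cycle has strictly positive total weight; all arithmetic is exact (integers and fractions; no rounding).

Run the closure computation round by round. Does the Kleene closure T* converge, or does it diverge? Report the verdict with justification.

D(0):
  [0, 3, -3]
  [-∞, 0, -15]
  [-19, 7, 0]
D(1):
  [0, 3, -3]
  [-∞, 0, -15]
  [-19, 7, 0]
D(2):
  [0, 3, -3]
  [-∞, 0, -15]
  [-19, 7, 0]
D(3):
  [0, 4, -3]
  [-34, 0, -15]
  [-19, 7, 0]
Key observation: every diagonal entry stays at the unit through all rounds, so no improving cycle exists.
Answer: CONVERGES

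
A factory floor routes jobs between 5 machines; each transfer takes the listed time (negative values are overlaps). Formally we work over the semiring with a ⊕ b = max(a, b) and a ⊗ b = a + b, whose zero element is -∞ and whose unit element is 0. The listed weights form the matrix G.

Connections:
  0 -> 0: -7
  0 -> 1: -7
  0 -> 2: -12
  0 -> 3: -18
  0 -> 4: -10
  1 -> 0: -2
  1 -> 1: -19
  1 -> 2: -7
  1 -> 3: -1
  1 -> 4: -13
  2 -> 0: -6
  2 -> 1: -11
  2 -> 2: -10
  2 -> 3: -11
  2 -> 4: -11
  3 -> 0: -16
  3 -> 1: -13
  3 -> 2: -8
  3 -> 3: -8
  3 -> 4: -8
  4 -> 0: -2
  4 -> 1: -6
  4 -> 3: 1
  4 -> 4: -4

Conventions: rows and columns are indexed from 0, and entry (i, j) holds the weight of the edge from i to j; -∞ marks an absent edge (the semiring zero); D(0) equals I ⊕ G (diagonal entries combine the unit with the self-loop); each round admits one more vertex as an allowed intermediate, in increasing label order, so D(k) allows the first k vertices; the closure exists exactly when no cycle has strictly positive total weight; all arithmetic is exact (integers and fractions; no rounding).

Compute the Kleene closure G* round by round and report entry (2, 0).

D(0):
  [0, -7, -12, -18, -10]
  [-2, 0, -7, -1, -13]
  [-6, -11, 0, -11, -11]
  [-16, -13, -8, 0, -8]
  [-2, -6, -∞, 1, 0]
D(1):
  [0, -7, -12, -18, -10]
  [-2, 0, -7, -1, -12]
  [-6, -11, 0, -11, -11]
  [-16, -13, -8, 0, -8]
  [-2, -6, -14, 1, 0]
D(2):
  [0, -7, -12, -8, -10]
  [-2, 0, -7, -1, -12]
  [-6, -11, 0, -11, -11]
  [-15, -13, -8, 0, -8]
  [-2, -6, -13, 1, 0]
D(3):
  [0, -7, -12, -8, -10]
  [-2, 0, -7, -1, -12]
  [-6, -11, 0, -11, -11]
  [-14, -13, -8, 0, -8]
  [-2, -6, -13, 1, 0]
D(4):
  [0, -7, -12, -8, -10]
  [-2, 0, -7, -1, -9]
  [-6, -11, 0, -11, -11]
  [-14, -13, -8, 0, -8]
  [-2, -6, -7, 1, 0]
D(5):
  [0, -7, -12, -8, -10]
  [-2, 0, -7, -1, -9]
  [-6, -11, 0, -10, -11]
  [-10, -13, -8, 0, -8]
  [-2, -6, -7, 1, 0]
Answer: G*[2][0] = -6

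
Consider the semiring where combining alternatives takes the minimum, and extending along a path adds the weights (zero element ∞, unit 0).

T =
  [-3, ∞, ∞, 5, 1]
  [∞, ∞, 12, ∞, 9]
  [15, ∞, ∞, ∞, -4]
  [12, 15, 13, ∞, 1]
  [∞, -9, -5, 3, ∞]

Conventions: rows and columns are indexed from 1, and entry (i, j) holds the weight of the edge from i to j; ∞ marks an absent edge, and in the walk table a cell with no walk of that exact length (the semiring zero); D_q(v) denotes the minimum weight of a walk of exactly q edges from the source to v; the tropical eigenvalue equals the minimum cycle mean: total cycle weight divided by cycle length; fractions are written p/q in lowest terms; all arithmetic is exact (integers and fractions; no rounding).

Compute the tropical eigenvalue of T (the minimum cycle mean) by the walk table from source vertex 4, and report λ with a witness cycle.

q=0: [∞, ∞, ∞, 0, ∞]
q=1: [12, 15, 13, ∞, 1]
q=2: [9, -8, -4, 4, 9]
q=3: [6, 0, 4, 12, -8]
q=4: [3, -17, -13, -5, 0]
q=5: [0, -9, -5, 3, -17]
Optimal cycle mean attained by: cycle 3->5->3, total (-4) + (-5), length 2.
Answer: λ = -9/2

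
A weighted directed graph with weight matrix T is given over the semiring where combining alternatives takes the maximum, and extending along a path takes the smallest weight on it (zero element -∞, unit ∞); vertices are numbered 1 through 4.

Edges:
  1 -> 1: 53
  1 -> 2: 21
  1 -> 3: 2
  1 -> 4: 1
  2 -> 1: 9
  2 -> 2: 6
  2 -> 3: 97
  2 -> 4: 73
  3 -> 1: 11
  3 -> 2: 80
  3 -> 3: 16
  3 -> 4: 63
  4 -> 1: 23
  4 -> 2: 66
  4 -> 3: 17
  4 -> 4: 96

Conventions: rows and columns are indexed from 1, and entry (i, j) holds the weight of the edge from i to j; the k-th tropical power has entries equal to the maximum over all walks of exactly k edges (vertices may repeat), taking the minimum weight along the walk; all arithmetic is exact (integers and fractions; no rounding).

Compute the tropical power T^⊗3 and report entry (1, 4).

T^⊗2:
  [53, 21, 21, 21]
  [23, 80, 17, 73]
  [23, 63, 80, 73]
  [23, 66, 66, 96]
T^⊗3:
  [53, 21, 21, 21]
  [23, 66, 80, 73]
  [23, 80, 63, 73]
  [23, 66, 66, 96]
Key observation: the optimum is the walk 1->1->2->4, with weight 53 min 21 min 73 = 21.
Optimal value attained by: walk 1->1->2->4.
Answer: (T^⊗3)[1][4] = 21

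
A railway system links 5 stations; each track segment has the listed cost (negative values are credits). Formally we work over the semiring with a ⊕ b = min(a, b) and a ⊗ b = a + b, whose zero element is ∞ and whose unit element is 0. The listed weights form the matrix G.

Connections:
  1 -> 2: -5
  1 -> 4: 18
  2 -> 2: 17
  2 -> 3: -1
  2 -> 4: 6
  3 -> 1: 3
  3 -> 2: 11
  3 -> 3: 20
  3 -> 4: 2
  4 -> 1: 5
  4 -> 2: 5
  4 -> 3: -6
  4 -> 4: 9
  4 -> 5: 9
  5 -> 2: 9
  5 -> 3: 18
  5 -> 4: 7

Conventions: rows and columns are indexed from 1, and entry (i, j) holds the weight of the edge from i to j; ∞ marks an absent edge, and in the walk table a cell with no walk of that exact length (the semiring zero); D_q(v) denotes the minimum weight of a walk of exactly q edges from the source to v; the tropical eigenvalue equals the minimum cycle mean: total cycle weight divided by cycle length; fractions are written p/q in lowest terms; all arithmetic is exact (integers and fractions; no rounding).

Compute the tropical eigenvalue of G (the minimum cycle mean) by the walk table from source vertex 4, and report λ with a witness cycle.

q=0: [∞, ∞, ∞, 0, ∞]
q=1: [5, 5, -6, 9, 9]
q=2: [-3, 0, 3, -4, 18]
q=3: [1, -8, -10, 5, 5]
q=4: [-7, -4, -9, -8, 14]
q=5: [-6, -12, -14, -7, 1]
Optimal cycle mean attained by: cycle 3->4->3, total 2 + (-6), length 2.
Answer: λ = -2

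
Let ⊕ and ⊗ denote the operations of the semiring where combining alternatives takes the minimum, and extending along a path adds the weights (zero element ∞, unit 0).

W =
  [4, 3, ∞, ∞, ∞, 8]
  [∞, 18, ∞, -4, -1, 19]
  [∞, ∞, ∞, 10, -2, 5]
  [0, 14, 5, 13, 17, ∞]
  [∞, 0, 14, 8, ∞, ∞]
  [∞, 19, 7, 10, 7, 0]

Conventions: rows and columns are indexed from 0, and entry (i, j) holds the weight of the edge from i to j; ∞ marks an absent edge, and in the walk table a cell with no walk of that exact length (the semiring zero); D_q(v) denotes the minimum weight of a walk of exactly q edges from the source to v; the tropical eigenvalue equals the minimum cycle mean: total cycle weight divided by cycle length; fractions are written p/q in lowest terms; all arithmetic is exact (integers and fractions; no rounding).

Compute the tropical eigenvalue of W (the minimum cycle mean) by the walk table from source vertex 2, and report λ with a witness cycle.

q=0: [∞, ∞, 0, ∞, ∞, ∞]
q=1: [∞, ∞, ∞, 10, -2, 5]
q=2: [10, -2, 12, 6, 12, 5]
q=3: [6, 12, 11, -6, -3, 5]
q=4: [-6, -3, -1, 5, 9, 5]
q=5: [-2, -3, 10, -7, -4, 2]
q=6: [-7, -4, -2, -7, -4, 2]
Optimal cycle mean attained by: cycle 1->4->1, total (-1) + 0, length 2.
Answer: λ = -1/2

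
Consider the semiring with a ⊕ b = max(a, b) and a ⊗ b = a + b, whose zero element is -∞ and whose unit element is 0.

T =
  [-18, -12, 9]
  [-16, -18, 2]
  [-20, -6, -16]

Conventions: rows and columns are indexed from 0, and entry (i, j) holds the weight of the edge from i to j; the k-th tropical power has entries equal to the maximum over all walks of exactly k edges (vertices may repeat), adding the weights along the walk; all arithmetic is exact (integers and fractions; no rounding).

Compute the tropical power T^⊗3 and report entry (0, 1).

T^⊗2:
  [-11, 3, -7]
  [-18, -4, -7]
  [-22, -22, -4]
T^⊗3:
  [-13, -13, 5]
  [-20, -13, -2]
  [-24, -10, -13]
Key observation: the optimum is the walk 0->2->2->1, with weight 9 + (-16) + (-6) = -13.
Optimal value attained by: walk 0->2->2->1.
Answer: (T^⊗3)[0][1] = -13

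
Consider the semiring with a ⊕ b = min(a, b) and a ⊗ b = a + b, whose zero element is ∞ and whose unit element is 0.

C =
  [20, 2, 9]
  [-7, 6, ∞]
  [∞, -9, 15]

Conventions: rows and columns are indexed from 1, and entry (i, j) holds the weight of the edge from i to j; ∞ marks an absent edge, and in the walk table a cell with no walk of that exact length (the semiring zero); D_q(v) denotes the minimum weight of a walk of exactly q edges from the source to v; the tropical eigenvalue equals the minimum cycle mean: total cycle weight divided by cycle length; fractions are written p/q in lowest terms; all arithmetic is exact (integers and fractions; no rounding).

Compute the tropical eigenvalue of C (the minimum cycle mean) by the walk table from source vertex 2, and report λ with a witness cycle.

q=0: [∞, 0, ∞]
q=1: [-7, 6, ∞]
q=2: [-1, -5, 2]
q=3: [-12, -7, 8]
Optimal cycle mean attained by: cycle 1->2->1, total 2 + (-7), length 2.
Answer: λ = -5/2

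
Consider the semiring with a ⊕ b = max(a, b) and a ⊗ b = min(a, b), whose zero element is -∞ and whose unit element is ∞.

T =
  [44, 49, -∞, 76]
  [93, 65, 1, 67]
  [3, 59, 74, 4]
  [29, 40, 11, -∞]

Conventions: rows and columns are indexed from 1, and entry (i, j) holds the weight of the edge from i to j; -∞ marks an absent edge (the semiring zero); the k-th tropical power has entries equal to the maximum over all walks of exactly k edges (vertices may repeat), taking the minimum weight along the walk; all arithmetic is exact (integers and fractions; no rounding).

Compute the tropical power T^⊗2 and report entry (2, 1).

T^⊗2:
  [49, 49, 11, 49]
  [65, 65, 11, 76]
  [59, 59, 74, 59]
  [40, 40, 11, 40]
Key observation: the optimum is the walk 2->2->1, with weight 65 min 93 = 65.
Optimal value attained by: walk 2->2->1.
Answer: (T^⊗2)[2][1] = 65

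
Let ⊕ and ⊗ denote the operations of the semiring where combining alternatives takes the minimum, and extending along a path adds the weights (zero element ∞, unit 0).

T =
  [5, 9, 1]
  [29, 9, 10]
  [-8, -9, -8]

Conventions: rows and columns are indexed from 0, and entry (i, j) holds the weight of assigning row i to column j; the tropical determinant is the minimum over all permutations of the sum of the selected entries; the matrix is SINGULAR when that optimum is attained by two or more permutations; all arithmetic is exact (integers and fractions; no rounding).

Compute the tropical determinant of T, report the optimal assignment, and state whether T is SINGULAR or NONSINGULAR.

σ = (0, 1, 2): 5 + 9 + (-8) = 6
σ = (0, 2, 1): 5 + 10 + (-9) = 6
σ = (1, 0, 2): 9 + 29 + (-8) = 30
σ = (1, 2, 0): 9 + 10 + (-8) = 11
σ = (2, 0, 1): 1 + 29 + (-9) = 21
σ = (2, 1, 0): 1 + 9 + (-8) = 2
Optimal value attained by: σ = (2, 1, 0).
Answer: det⊕(T) = 2; verdict: NONSINGULAR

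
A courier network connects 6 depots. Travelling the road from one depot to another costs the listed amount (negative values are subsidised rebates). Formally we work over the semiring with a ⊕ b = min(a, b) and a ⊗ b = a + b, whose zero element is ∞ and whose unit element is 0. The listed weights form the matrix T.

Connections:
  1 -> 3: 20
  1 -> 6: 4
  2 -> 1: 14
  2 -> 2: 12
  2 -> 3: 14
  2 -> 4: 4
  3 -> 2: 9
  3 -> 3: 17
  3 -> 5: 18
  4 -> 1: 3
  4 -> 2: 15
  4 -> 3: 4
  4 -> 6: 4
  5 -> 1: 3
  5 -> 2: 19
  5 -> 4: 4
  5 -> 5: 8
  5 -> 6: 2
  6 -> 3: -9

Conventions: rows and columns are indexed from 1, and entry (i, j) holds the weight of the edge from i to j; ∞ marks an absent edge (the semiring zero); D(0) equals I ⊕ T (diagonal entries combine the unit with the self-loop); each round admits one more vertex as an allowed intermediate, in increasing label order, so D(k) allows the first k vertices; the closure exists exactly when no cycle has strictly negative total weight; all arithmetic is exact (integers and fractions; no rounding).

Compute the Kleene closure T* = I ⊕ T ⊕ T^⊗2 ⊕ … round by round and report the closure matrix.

D(0):
  [0, ∞, 20, ∞, ∞, 4]
  [14, 0, 14, 4, ∞, ∞]
  [∞, 9, 0, ∞, 18, ∞]
  [3, 15, 4, 0, ∞, 4]
  [3, 19, ∞, 4, 0, 2]
  [∞, ∞, -9, ∞, ∞, 0]
D(1):
  [0, ∞, 20, ∞, ∞, 4]
  [14, 0, 14, 4, ∞, 18]
  [∞, 9, 0, ∞, 18, ∞]
  [3, 15, 4, 0, ∞, 4]
  [3, 19, 23, 4, 0, 2]
  [∞, ∞, -9, ∞, ∞, 0]
D(2):
  [0, ∞, 20, ∞, ∞, 4]
  [14, 0, 14, 4, ∞, 18]
  [23, 9, 0, 13, 18, 27]
  [3, 15, 4, 0, ∞, 4]
  [3, 19, 23, 4, 0, 2]
  [∞, ∞, -9, ∞, ∞, 0]
D(3):
  [0, 29, 20, 33, 38, 4]
  [14, 0, 14, 4, 32, 18]
  [23, 9, 0, 13, 18, 27]
  [3, 13, 4, 0, 22, 4]
  [3, 19, 23, 4, 0, 2]
  [14, 0, -9, 4, 9, 0]
D(4):
  [0, 29, 20, 33, 38, 4]
  [7, 0, 8, 4, 26, 8]
  [16, 9, 0, 13, 18, 17]
  [3, 13, 4, 0, 22, 4]
  [3, 17, 8, 4, 0, 2]
  [7, 0, -9, 4, 9, 0]
D(5):
  [0, 29, 20, 33, 38, 4]
  [7, 0, 8, 4, 26, 8]
  [16, 9, 0, 13, 18, 17]
  [3, 13, 4, 0, 22, 4]
  [3, 17, 8, 4, 0, 2]
  [7, 0, -9, 4, 9, 0]
D(6):
  [0, 4, -5, 8, 13, 4]
  [7, 0, -1, 4, 17, 8]
  [16, 9, 0, 13, 18, 17]
  [3, 4, -5, 0, 13, 4]
  [3, 2, -7, 4, 0, 2]
  [7, 0, -9, 4, 9, 0]
Answer: T* = [[0, 4, -5, 8, 13, 4], [7, 0, -1, 4, 17, 8], [16, 9, 0, 13, 18, 17], [3, 4, -5, 0, 13, 4], [3, 2, -7, 4, 0, 2], [7, 0, -9, 4, 9, 0]]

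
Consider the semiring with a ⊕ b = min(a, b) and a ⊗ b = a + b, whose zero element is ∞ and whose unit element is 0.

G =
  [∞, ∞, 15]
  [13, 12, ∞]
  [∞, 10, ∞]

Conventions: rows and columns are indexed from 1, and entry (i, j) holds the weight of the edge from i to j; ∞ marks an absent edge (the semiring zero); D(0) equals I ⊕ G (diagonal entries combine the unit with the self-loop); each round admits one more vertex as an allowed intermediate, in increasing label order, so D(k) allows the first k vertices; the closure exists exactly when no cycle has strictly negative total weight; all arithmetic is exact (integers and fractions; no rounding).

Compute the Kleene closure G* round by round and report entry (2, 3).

D(0):
  [0, ∞, 15]
  [13, 0, ∞]
  [∞, 10, 0]
D(1):
  [0, ∞, 15]
  [13, 0, 28]
  [∞, 10, 0]
D(2):
  [0, ∞, 15]
  [13, 0, 28]
  [23, 10, 0]
D(3):
  [0, 25, 15]
  [13, 0, 28]
  [23, 10, 0]
Answer: G*[2][3] = 28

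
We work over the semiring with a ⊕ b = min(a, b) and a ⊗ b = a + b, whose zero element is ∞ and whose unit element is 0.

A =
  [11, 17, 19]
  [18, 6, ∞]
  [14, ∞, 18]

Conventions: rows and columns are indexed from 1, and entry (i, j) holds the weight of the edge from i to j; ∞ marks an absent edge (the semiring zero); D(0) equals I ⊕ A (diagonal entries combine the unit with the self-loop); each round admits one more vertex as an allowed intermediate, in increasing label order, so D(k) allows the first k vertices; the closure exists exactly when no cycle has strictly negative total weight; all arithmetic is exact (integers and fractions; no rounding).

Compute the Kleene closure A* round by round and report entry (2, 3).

D(0):
  [0, 17, 19]
  [18, 0, ∞]
  [14, ∞, 0]
D(1):
  [0, 17, 19]
  [18, 0, 37]
  [14, 31, 0]
D(2):
  [0, 17, 19]
  [18, 0, 37]
  [14, 31, 0]
D(3):
  [0, 17, 19]
  [18, 0, 37]
  [14, 31, 0]
Answer: A*[2][3] = 37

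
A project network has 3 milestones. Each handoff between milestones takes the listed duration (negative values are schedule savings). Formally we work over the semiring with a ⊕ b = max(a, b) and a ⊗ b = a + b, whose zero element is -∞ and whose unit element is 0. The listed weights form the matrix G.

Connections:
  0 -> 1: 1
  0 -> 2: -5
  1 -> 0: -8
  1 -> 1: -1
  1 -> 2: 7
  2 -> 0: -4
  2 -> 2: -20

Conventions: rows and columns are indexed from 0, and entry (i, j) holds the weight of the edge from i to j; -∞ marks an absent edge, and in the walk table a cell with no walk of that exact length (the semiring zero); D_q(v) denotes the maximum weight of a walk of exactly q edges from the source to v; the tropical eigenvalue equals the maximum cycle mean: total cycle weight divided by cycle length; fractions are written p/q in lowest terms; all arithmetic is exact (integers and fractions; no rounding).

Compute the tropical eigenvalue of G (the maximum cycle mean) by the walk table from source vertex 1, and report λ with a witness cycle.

q=0: [-∞, 0, -∞]
q=1: [-8, -1, 7]
q=2: [3, -2, 6]
q=3: [2, 4, 5]
Optimal cycle mean attained by: cycle 0->1->2->0, total 1 + 7 + (-4), length 3.
Answer: λ = 4/3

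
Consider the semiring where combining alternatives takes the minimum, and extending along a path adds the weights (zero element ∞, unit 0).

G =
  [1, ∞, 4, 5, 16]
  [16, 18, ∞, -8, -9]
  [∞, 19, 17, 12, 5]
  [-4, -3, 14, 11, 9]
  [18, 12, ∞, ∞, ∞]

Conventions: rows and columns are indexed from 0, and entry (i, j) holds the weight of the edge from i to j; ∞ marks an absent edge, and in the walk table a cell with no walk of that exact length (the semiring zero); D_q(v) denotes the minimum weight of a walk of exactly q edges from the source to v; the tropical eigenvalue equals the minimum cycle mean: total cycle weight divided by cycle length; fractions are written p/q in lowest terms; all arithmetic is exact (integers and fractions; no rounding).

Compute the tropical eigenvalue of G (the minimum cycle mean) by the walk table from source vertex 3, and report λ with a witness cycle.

q=0: [∞, ∞, ∞, 0, ∞]
q=1: [-4, -3, 14, 11, 9]
q=2: [-3, 8, 0, -11, -12]
q=3: [-15, -14, 1, 0, -2]
q=4: [-14, -3, -11, -22, -23]
q=5: [-26, -25, -10, -11, -13]
Optimal cycle mean attained by: cycle 1->3->1, total (-8) + (-3), length 2.
Answer: λ = -11/2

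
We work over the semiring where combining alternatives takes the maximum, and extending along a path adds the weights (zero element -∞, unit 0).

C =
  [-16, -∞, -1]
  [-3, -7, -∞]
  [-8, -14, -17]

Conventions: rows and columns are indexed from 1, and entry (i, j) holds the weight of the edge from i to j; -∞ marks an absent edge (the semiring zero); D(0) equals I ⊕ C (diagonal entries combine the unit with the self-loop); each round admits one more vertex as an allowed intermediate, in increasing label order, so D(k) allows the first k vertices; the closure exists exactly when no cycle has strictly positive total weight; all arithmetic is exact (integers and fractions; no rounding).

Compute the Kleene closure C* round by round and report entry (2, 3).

D(0):
  [0, -∞, -1]
  [-3, 0, -∞]
  [-8, -14, 0]
D(1):
  [0, -∞, -1]
  [-3, 0, -4]
  [-8, -14, 0]
D(2):
  [0, -∞, -1]
  [-3, 0, -4]
  [-8, -14, 0]
D(3):
  [0, -15, -1]
  [-3, 0, -4]
  [-8, -14, 0]
Answer: C*[2][3] = -4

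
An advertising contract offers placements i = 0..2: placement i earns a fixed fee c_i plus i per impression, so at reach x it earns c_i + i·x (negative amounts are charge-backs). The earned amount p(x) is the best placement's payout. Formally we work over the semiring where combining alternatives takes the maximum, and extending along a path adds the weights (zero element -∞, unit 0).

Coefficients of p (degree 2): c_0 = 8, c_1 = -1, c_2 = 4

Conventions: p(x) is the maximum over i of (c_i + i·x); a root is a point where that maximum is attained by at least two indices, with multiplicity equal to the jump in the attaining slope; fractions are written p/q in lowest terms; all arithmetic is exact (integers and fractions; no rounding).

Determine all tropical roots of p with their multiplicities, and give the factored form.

hull edge (i=0, c=8) to (i=2, c=4): slope -2, span 2
Factored form: p(x) = 4 ⊗ (x ⊕ 2) ⊗ (x ⊕ 2)
Answer: roots = 2 (mult 2)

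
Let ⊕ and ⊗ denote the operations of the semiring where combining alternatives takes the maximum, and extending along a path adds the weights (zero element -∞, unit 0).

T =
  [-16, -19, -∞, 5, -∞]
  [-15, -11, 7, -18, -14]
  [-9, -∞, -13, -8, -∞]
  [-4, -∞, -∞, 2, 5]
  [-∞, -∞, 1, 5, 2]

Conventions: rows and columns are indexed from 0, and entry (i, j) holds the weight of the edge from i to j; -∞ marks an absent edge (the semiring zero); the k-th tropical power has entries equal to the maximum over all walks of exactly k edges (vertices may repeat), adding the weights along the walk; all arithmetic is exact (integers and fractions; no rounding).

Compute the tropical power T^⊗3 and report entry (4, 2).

T^⊗2:
  [1, -30, -12, 7, 10]
  [-2, -22, -4, -1, -12]
  [-12, -28, -26, -4, -3]
  [-2, -23, 6, 10, 7]
  [1, -∞, 3, 7, 10]
T^⊗3:
  [3, -18, 11, 15, 12]
  [-5, -21, -11, 3, 4]
  [-8, -31, -2, 2, 1]
  [6, -21, 8, 12, 15]
  [3, -18, 11, 15, 12]
Key observation: the optimum is the walk 4->3->4->2, with weight 5 + 5 + 1 = 11.
Optimal value attained by: walk 4->3->4->2.
Answer: (T^⊗3)[4][2] = 11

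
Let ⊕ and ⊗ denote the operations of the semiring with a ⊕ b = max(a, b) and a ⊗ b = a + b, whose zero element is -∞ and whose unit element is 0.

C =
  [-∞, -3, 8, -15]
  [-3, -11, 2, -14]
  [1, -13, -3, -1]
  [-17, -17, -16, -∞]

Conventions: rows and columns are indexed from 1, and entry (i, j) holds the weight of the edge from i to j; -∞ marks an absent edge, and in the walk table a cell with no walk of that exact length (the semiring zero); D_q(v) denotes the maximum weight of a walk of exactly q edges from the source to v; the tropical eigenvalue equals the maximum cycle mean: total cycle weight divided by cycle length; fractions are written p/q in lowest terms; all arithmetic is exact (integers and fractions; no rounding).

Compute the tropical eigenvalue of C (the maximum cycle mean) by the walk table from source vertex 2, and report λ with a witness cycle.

q=0: [-∞, 0, -∞, -∞]
q=1: [-3, -11, 2, -14]
q=2: [3, -6, 5, 1]
q=3: [6, 0, 11, 4]
q=4: [12, 3, 14, 10]
Optimal cycle mean attained by: cycle 1->3->1, total 8 + 1, length 2.
Answer: λ = 9/2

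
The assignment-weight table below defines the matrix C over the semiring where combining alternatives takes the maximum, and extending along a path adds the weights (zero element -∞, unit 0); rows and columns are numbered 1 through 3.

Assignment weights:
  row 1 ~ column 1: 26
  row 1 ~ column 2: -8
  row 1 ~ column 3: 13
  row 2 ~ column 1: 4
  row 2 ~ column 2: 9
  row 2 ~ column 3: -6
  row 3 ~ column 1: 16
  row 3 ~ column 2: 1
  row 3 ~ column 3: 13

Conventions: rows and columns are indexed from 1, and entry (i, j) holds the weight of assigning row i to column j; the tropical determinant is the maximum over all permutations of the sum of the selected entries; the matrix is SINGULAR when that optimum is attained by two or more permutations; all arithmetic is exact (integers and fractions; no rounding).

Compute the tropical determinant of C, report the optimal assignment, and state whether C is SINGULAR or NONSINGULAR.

σ = (1, 2, 3): 26 + 9 + 13 = 48
σ = (1, 3, 2): 26 + (-6) + 1 = 21
σ = (2, 1, 3): (-8) + 4 + 13 = 9
σ = (2, 3, 1): (-8) + (-6) + 16 = 2
σ = (3, 1, 2): 13 + 4 + 1 = 18
σ = (3, 2, 1): 13 + 9 + 16 = 38
Optimal value attained by: σ = (1, 2, 3).
Answer: det⊕(C) = 48; verdict: NONSINGULAR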